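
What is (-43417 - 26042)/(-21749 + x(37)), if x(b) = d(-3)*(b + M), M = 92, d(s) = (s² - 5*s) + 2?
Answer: 5343/1415 ≈ 3.7760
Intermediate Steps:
d(s) = 2 + s² - 5*s
x(b) = 2392 + 26*b (x(b) = (2 + (-3)² - 5*(-3))*(b + 92) = (2 + 9 + 15)*(92 + b) = 26*(92 + b) = 2392 + 26*b)
(-43417 - 26042)/(-21749 + x(37)) = (-43417 - 26042)/(-21749 + (2392 + 26*37)) = -69459/(-21749 + (2392 + 962)) = -69459/(-21749 + 3354) = -69459/(-18395) = -69459*(-1/18395) = 5343/1415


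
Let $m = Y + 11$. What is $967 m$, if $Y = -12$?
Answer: $-967$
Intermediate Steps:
$m = -1$ ($m = -12 + 11 = -1$)
$967 m = 967 \left(-1\right) = -967$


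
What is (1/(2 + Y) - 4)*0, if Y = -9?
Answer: 0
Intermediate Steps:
(1/(2 + Y) - 4)*0 = (1/(2 - 9) - 4)*0 = (1/(-7) - 4)*0 = (-⅐ - 4)*0 = -29/7*0 = 0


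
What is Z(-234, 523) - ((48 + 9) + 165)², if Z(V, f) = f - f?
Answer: -49284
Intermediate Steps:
Z(V, f) = 0
Z(-234, 523) - ((48 + 9) + 165)² = 0 - ((48 + 9) + 165)² = 0 - (57 + 165)² = 0 - 1*222² = 0 - 1*49284 = 0 - 49284 = -49284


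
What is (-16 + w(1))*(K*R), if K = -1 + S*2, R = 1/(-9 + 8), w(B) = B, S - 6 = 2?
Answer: 225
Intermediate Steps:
S = 8 (S = 6 + 2 = 8)
R = -1 (R = 1/(-1) = -1)
K = 15 (K = -1 + 8*2 = -1 + 16 = 15)
(-16 + w(1))*(K*R) = (-16 + 1)*(15*(-1)) = -15*(-15) = 225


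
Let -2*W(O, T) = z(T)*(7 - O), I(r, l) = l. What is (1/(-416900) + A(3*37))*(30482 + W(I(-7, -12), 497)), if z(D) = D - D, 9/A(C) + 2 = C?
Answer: 57184094831/22721050 ≈ 2516.8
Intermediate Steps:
A(C) = 9/(-2 + C)
z(D) = 0
W(O, T) = 0 (W(O, T) = -0*(7 - O) = -½*0 = 0)
(1/(-416900) + A(3*37))*(30482 + W(I(-7, -12), 497)) = (1/(-416900) + 9/(-2 + 3*37))*(30482 + 0) = (-1/416900 + 9/(-2 + 111))*30482 = (-1/416900 + 9/109)*30482 = (3751991/45442100)*30482 = 57184094831/22721050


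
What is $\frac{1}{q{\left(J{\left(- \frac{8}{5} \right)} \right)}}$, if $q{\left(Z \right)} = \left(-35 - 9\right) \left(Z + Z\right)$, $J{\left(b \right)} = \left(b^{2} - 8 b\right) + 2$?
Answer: $- \frac{25}{38192} \approx -0.00065459$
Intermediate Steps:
$J{\left(b \right)} = 2 + b^{2} - 8 b$
$q{\left(Z \right)} = - 88 Z$ ($q{\left(Z \right)} = - 44 \cdot 2 Z = - 88 Z$)
$\frac{1}{q{\left(J{\left(- \frac{8}{5} \right)} \right)}} = \frac{1}{\left(-88\right) \left(2 + \left(- \frac{8}{5}\right)^{2} - 8 \left(- \frac{8}{5}\right)\right)} = \frac{1}{\left(-88\right) \left(2 + \left(\left(-8\right) \frac{1}{5}\right)^{2} - 8 \left(\left(-8\right) \frac{1}{5}\right)\right)} = \frac{1}{\left(-88\right) \left(2 + \left(- \frac{8}{5}\right)^{2} - - \frac{64}{5}\right)} = \frac{1}{\left(-88\right) \left(2 + \frac{64}{25} + \frac{64}{5}\right)} = \frac{1}{\left(-88\right) \frac{434}{25}} = \frac{1}{- \frac{38192}{25}} = - \frac{25}{38192}$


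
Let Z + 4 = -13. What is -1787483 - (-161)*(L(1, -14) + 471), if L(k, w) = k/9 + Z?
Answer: -15429340/9 ≈ -1.7144e+6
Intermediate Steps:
Z = -17 (Z = -4 - 13 = -17)
L(k, w) = -17 + k/9 (L(k, w) = k/9 - 17 = -17 + k/9)
-1787483 - (-161)*(L(1, -14) + 471) = -1787483 - (-161)*((-17 + (⅑)*1) + 471) = -1787483 - (-161)*((-17 + ⅑) + 471) = -1787483 - (-161)*(-152/9 + 471) = -1787483 - (-161)*4087/9 = -1787483 - 1*(-658007/9) = -1787483 + 658007/9 = -15429340/9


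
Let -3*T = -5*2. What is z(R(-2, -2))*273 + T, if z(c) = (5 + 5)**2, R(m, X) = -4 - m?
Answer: 81910/3 ≈ 27303.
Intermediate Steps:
T = 10/3 (T = -(-5)*2/3 = -1/3*(-10) = 10/3 ≈ 3.3333)
z(c) = 100 (z(c) = 10**2 = 100)
z(R(-2, -2))*273 + T = 100*273 + 10/3 = 27300 + 10/3 = 81910/3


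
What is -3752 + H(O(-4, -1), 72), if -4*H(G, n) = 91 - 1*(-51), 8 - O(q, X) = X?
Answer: -7575/2 ≈ -3787.5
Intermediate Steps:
O(q, X) = 8 - X
H(G, n) = -71/2 (H(G, n) = -(91 - 1*(-51))/4 = -(91 + 51)/4 = -¼*142 = -71/2)
-3752 + H(O(-4, -1), 72) = -3752 - 71/2 = -7575/2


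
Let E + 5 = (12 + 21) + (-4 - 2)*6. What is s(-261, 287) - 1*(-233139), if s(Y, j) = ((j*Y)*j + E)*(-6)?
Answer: 129223041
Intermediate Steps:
E = -8 (E = -5 + ((12 + 21) + (-4 - 2)*6) = -5 + (33 - 6*6) = -5 + (33 - 36) = -5 - 3 = -8)
s(Y, j) = 48 - 6*Y*j**2 (s(Y, j) = ((j*Y)*j - 8)*(-6) = ((Y*j)*j - 8)*(-6) = (Y*j**2 - 8)*(-6) = (-8 + Y*j**2)*(-6) = 48 - 6*Y*j**2)
s(-261, 287) - 1*(-233139) = (48 - 6*(-261)*287**2) - 1*(-233139) = (48 - 6*(-261)*82369) + 233139 = (48 + 128989854) + 233139 = 128989902 + 233139 = 129223041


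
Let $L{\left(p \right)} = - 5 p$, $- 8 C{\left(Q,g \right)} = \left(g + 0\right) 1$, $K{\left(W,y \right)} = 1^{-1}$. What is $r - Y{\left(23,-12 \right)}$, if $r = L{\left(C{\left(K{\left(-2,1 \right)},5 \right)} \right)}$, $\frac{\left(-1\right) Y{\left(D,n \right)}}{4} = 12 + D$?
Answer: $\frac{1145}{8} \approx 143.13$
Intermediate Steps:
$Y{\left(D,n \right)} = -48 - 4 D$ ($Y{\left(D,n \right)} = - 4 \left(12 + D\right) = -48 - 4 D$)
$K{\left(W,y \right)} = 1$
$C{\left(Q,g \right)} = - \frac{g}{8}$ ($C{\left(Q,g \right)} = - \frac{\left(g + 0\right) 1}{8} = - \frac{g 1}{8} = - \frac{g}{8}$)
$r = \frac{25}{8}$ ($r = - 5 \left(\left(- \frac{1}{8}\right) 5\right) = \left(-5\right) \left(- \frac{5}{8}\right) = \frac{25}{8} \approx 3.125$)
$r - Y{\left(23,-12 \right)} = \frac{25}{8} - \left(-48 - 92\right) = \frac{25}{8} - -140 = \frac{25}{8} + 140 = \frac{1145}{8}$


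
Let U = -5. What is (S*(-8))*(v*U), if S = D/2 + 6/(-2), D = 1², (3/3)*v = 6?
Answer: -600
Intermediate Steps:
v = 6
D = 1
S = -5/2 (S = 1/2 + 6/(-2) = 1*(½) + 6*(-½) = ½ - 3 = -5/2 ≈ -2.5000)
(S*(-8))*(v*U) = (-5/2*(-8))*(6*(-5)) = 20*(-30) = -600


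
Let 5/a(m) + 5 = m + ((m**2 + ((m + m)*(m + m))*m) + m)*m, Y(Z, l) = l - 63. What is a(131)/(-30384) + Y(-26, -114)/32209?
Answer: -6347427735115061/1155052541893411872 ≈ -0.0054954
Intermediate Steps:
Y(Z, l) = -63 + l
a(m) = 5/(-5 + m + m*(m + m**2 + 4*m**3)) (a(m) = 5/(-5 + (m + ((m**2 + ((m + m)*(m + m))*m) + m)*m)) = 5/(-5 + (m + ((m**2 + ((2*m)*(2*m))*m) + m)*m)) = 5/(-5 + (m + ((m**2 + (4*m**2)*m) + m)*m)) = 5/(-5 + (m + ((m**2 + 4*m**3) + m)*m)) = 5/(-5 + (m + (m + m**2 + 4*m**3)*m)) = 5/(-5 + (m + m*(m + m**2 + 4*m**3))) = 5/(-5 + m + m*(m + m**2 + 4*m**3)))
a(131)/(-30384) + Y(-26, -114)/32209 = (5/(-5 + 131 + 131**2 + 131**3 + 4*131**4))/(-30384) + (-63 - 114)/32209 = (5/(-5 + 131 + 17161 + 2248091 + 4*294499921))*(-1/30384) - 177*1/32209 = (5/(-5 + 131 + 17161 + 2248091 + 1177999684))*(-1/30384) - 177/32209 = (5/1180265062)*(-1/30384) - 177/32209 = -5/35861173643808 - 177/32209 = -6347427735115061/1155052541893411872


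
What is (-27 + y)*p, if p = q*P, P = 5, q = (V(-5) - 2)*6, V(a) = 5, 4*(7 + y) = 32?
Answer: -2340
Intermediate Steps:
y = 1 (y = -7 + (¼)*32 = -7 + 8 = 1)
q = 18 (q = (5 - 2)*6 = 3*6 = 18)
p = 90 (p = 18*5 = 90)
(-27 + y)*p = (-27 + 1)*90 = -26*90 = -2340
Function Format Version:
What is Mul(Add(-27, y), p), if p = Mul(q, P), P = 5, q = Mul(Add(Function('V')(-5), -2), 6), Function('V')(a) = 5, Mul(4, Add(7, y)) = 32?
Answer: -2340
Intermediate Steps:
y = 1 (y = Add(-7, Mul(Rational(1, 4), 32)) = Add(-7, 8) = 1)
q = 18 (q = Mul(Add(5, -2), 6) = Mul(3, 6) = 18)
p = 90 (p = Mul(18, 5) = 90)
Mul(Add(-27, y), p) = Mul(Add(-27, 1), 90) = Mul(-26, 90) = -2340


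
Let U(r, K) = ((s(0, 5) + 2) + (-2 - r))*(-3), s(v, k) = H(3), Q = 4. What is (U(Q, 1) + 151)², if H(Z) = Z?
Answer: 23716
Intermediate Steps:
s(v, k) = 3
U(r, K) = -9 + 3*r (U(r, K) = ((3 + 2) + (-2 - r))*(-3) = (5 + (-2 - r))*(-3) = (3 - r)*(-3) = -9 + 3*r)
(U(Q, 1) + 151)² = ((-9 + 3*4) + 151)² = ((-9 + 12) + 151)² = (3 + 151)² = 154² = 23716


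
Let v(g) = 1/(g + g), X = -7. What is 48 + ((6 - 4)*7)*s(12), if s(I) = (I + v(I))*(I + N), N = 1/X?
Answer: 24563/12 ≈ 2046.9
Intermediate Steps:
v(g) = 1/(2*g)
N = -⅐ (N = 1/(-7) = -⅐ ≈ -0.14286)
s(I) = (-⅐ + I)*(I + 1/(2*I)) (s(I) = (I + 1/(2*I))*(I - ⅐) = (I + 1/(2*I))*(-⅐ + I) = (-⅐ + I)*(I + 1/(2*I)))
48 + ((6 - 4)*7)*s(12) = 48 + ((6 - 4)*7)*(½ + 12² - ⅐*12 - 1/14/12) = 48 + (2*7)*(½ + 144 - 12/7 - 1/14*1/12) = 48 + 14*(½ + 144 - 12/7 - 1/168) = 48 + 14*(23987/168) = 48 + 23987/12 = 24563/12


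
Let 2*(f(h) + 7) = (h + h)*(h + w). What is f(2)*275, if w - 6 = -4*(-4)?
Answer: 11275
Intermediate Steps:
w = 22 (w = 6 - 4*(-4) = 6 + 16 = 22)
f(h) = -7 + h*(22 + h) (f(h) = -7 + ((h + h)*(h + 22))/2 = -7 + ((2*h)*(22 + h))/2 = -7 + (2*h*(22 + h))/2 = -7 + h*(22 + h))
f(2)*275 = (-7 + 2**2 + 22*2)*275 = (-7 + 4 + 44)*275 = 41*275 = 11275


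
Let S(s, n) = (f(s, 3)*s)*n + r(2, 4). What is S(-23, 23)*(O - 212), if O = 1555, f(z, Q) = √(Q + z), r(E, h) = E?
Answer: 2686 - 1420894*I*√5 ≈ 2686.0 - 3.1772e+6*I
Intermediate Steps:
S(s, n) = 2 + n*s*√(3 + s) (S(s, n) = (√(3 + s)*s)*n + 2 = (s*√(3 + s))*n + 2 = n*s*√(3 + s) + 2 = 2 + n*s*√(3 + s))
S(-23, 23)*(O - 212) = (2 + 23*(-23)*√(3 - 23))*(1555 - 212) = (2 + 23*(-23)*√(-20))*1343 = (2 + 23*(-23)*(2*I*√5))*1343 = (2 - 1058*I*√5)*1343 = 2686 - 1420894*I*√5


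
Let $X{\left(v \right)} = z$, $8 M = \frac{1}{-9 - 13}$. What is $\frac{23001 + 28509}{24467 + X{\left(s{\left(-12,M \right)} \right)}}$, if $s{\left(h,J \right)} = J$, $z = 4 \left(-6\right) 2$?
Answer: $\frac{51510}{24419} \approx 2.1094$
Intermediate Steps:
$z = -48$ ($z = \left(-24\right) 2 = -48$)
$M = - \frac{1}{176}$ ($M = \frac{1}{8 \left(-9 - 13\right)} = \frac{1}{8 \left(-22\right)} = \frac{1}{8} \left(- \frac{1}{22}\right) = - \frac{1}{176} \approx -0.0056818$)
$X{\left(v \right)} = -48$
$\frac{23001 + 28509}{24467 + X{\left(s{\left(-12,M \right)} \right)}} = \frac{23001 + 28509}{24467 - 48} = \frac{51510}{24419}$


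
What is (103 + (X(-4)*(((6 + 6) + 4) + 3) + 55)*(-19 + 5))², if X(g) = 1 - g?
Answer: 3988009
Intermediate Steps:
(103 + (X(-4)*(((6 + 6) + 4) + 3) + 55)*(-19 + 5))² = (103 + ((1 - 1*(-4))*(((6 + 6) + 4) + 3) + 55)*(-19 + 5))² = (103 + ((1 + 4)*((12 + 4) + 3) + 55)*(-14))² = (103 + (5*(16 + 3) + 55)*(-14))² = (103 + (5*19 + 55)*(-14))² = (103 + (95 + 55)*(-14))² = (103 + 150*(-14))² = (103 - 2100)² = (-1997)² = 3988009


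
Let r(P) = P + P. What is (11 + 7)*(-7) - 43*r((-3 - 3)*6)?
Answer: 2970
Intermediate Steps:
r(P) = 2*P
(11 + 7)*(-7) - 43*r((-3 - 3)*6) = (11 + 7)*(-7) - 86*(-3 - 3)*6 = 18*(-7) - 86*(-6*6) = -126 - 86*(-36) = -126 - 43*(-72) = -126 + 3096 = 2970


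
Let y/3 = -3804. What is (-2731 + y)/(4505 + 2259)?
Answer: -14143/6764 ≈ -2.0909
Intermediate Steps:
y = -11412 (y = 3*(-3804) = -11412)
(-2731 + y)/(4505 + 2259) = (-2731 - 11412)/(4505 + 2259) = -14143/6764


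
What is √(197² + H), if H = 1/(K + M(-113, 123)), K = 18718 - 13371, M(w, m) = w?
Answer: √1063163090838/5234 ≈ 197.00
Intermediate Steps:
K = 5347
H = 1/5234 (H = 1/(5347 - 113) = 1/5234 ≈ 0.00019106)
√(197² + H) = √(197² + 1/5234) = √(38809 + 1/5234) = √(203126307/5234) = √1063163090838/5234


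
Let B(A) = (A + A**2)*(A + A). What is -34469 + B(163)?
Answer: 8680163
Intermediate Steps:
B(A) = 2*A*(A + A**2) (B(A) = (A + A**2)*(2*A) = 2*A*(A + A**2))
-34469 + B(163) = -34469 + 2*163**2*(1 + 163) = -34469 + 2*26569*164 = -34469 + 8714632 = 8680163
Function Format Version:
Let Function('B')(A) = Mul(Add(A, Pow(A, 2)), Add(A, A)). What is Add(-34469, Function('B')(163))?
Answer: 8680163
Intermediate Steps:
Function('B')(A) = Mul(2, A, Add(A, Pow(A, 2))) (Function('B')(A) = Mul(Add(A, Pow(A, 2)), Mul(2, A)) = Mul(2, A, Add(A, Pow(A, 2))))
Add(-34469, Function('B')(163)) = Add(-34469, Mul(2, Pow(163, 2), Add(1, 163))) = Add(-34469, Mul(2, 26569, 164)) = Add(-34469, 8714632) = 8680163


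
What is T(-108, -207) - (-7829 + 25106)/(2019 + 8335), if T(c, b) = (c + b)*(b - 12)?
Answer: 714253413/10354 ≈ 68983.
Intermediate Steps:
T(c, b) = (-12 + b)*(b + c) (T(c, b) = (b + c)*(-12 + b) = (-12 + b)*(b + c))
T(-108, -207) - (-7829 + 25106)/(2019 + 8335) = ((-207)² - 12*(-207) - 12*(-108) - 207*(-108)) - (-7829 + 25106)/(2019 + 8335) = (42849 + 2484 + 1296 + 22356) - 17277/10354 = 68985 - 17277/10354 = 714253413/10354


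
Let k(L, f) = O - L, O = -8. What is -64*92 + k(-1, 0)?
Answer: -5895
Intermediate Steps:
k(L, f) = -8 - L
-64*92 + k(-1, 0) = -64*92 + (-8 - 1*(-1)) = -5888 + (-8 + 1) = -5888 - 7 = -5895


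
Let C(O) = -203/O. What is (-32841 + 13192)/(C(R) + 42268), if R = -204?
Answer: -4008396/8622875 ≈ -0.46486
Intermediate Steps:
(-32841 + 13192)/(C(R) + 42268) = (-32841 + 13192)/(-203/(-204) + 42268) = -19649/(-203*(-1/204) + 42268) = -19649/(203/204 + 42268) = -19649/8622875/204 = -19649*204/8622875 = -4008396/8622875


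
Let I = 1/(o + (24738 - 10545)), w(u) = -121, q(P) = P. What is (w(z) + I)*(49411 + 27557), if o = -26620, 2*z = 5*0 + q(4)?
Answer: -115734318624/12427 ≈ -9.3131e+6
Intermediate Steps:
z = 2 (z = (5*0 + 4)/2 = (0 + 4)/2 = (½)*4 = 2)
I = -1/12427 (I = 1/(-26620 + (24738 - 10545)) = 1/(-26620 + 14193) = 1/(-12427) = -1/12427 ≈ -8.0470e-5)
(w(z) + I)*(49411 + 27557) = (-121 - 1/12427)*(49411 + 27557) = -1503668/12427*76968 = -115734318624/12427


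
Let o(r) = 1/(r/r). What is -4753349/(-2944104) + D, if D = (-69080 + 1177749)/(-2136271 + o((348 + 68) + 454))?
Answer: 382800001703/349411169560 ≈ 1.0956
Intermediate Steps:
o(r) = 1 (o(r) = 1/1 = 1)
D = -1108669/2136270 (D = (-69080 + 1177749)/(-2136271 + 1) = 1108669/(-2136270) = 1108669*(-1/2136270) = -1108669/2136270 ≈ -0.51897)
-4753349/(-2944104) + D = -4753349/(-2944104) - 1108669/2136270 = -4753349*(-1/2944104) - 1108669/2136270 = 4753349/2944104 - 1108669/2136270 = 382800001703/349411169560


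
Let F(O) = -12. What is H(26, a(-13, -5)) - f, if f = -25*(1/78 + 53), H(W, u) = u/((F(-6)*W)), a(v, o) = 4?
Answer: 17229/13 ≈ 1325.3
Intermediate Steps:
H(W, u) = -u/(12*W) (H(W, u) = u/((-12*W)) = u*(-1/(12*W)) = -u/(12*W))
f = -103375/78 (f = -25*(1/78 + 53) = -25*4135/78 = -103375/78 ≈ -1325.3)
H(26, a(-13, -5)) - f = -1/12*4/26 - 1*(-103375/78) = -1/12*4*1/26 + 103375/78 = -1/78 + 103375/78 = 17229/13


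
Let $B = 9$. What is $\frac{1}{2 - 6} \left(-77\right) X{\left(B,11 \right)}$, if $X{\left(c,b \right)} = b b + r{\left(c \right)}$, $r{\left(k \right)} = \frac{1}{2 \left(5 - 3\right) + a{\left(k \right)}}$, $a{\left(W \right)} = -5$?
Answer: $2310$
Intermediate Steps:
$r{\left(k \right)} = -1$ ($r{\left(k \right)} = \frac{1}{2 \left(5 - 3\right) - 5} = \frac{1}{2 \cdot 2 - 5} = \frac{1}{4 - 5} = \frac{1}{-1} = -1$)
$X{\left(c,b \right)} = -1 + b^{2}$ ($X{\left(c,b \right)} = b b - 1 = b^{2} - 1 = -1 + b^{2}$)
$\frac{1}{2 - 6} \left(-77\right) X{\left(B,11 \right)} = \frac{1}{2 - 6} \left(-77\right) \left(-1 + 11^{2}\right) = \frac{1}{-4} \left(-77\right) \left(-1 + 121\right) = \left(- \frac{1}{4}\right) \left(-77\right) 120 = \frac{77}{4} \cdot 120 = 2310$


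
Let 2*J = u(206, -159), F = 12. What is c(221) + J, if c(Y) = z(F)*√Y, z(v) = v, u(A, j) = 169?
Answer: 169/2 + 12*√221 ≈ 262.89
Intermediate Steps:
J = 169/2 (J = (½)*169 = 169/2 ≈ 84.500)
c(Y) = 12*√Y
c(221) + J = 12*√221 + 169/2 = 169/2 + 12*√221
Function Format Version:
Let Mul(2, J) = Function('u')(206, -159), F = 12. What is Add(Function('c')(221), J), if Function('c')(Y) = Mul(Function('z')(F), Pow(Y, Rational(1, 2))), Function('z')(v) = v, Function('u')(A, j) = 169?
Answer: Add(Rational(169, 2), Mul(12, Pow(221, Rational(1, 2)))) ≈ 262.89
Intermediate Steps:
J = Rational(169, 2) (J = Mul(Rational(1, 2), 169) = Rational(169, 2) ≈ 84.500)
Function('c')(Y) = Mul(12, Pow(Y, Rational(1, 2)))
Add(Function('c')(221), J) = Add(Mul(12, Pow(221, Rational(1, 2))), Rational(169, 2)) = Add(Rational(169, 2), Mul(12, Pow(221, Rational(1, 2))))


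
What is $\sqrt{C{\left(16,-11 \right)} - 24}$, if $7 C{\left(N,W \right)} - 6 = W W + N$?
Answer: $\frac{5 i \sqrt{7}}{7} \approx 1.8898 i$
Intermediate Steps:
$C{\left(N,W \right)} = \frac{6}{7} + \frac{N}{7} + \frac{W^{2}}{7}$ ($C{\left(N,W \right)} = \frac{6}{7} + \frac{W W + N}{7} = \frac{6}{7} + \frac{W^{2} + N}{7} = \frac{6}{7} + \frac{N + W^{2}}{7} = \frac{6}{7} + \left(\frac{N}{7} + \frac{W^{2}}{7}\right) = \frac{6}{7} + \frac{N}{7} + \frac{W^{2}}{7}$)
$\sqrt{C{\left(16,-11 \right)} - 24} = \sqrt{\left(\frac{6}{7} + \frac{1}{7} \cdot 16 + \frac{\left(-11\right)^{2}}{7}\right) - 24} = \sqrt{\left(\frac{6}{7} + \frac{16}{7} + \frac{1}{7} \cdot 121\right) - 24} = \sqrt{\left(\frac{6}{7} + \frac{16}{7} + \frac{121}{7}\right) - 24} = \sqrt{\frac{143}{7} - 24} = \sqrt{- \frac{25}{7}} = \frac{5 i \sqrt{7}}{7}$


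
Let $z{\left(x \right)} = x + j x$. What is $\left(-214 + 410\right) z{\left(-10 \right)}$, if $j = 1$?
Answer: $-3920$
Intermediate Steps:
$z{\left(x \right)} = 2 x$ ($z{\left(x \right)} = x + 1 x = x + x = 2 x$)
$\left(-214 + 410\right) z{\left(-10 \right)} = \left(-214 + 410\right) 2 \left(-10\right) = 196 \left(-20\right) = -3920$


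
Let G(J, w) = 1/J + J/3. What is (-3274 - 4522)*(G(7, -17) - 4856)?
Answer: 794599504/21 ≈ 3.7838e+7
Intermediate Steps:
G(J, w) = 1/J + J/3 (G(J, w) = 1/J + J*(1/3) = 1/J + J/3)
(-3274 - 4522)*(G(7, -17) - 4856) = (-3274 - 4522)*((1/7 + (1/3)*7) - 4856) = -7796*((1/7 + 7/3) - 4856) = -7796*(52/21 - 4856) = -7796*(-101924/21) = 794599504/21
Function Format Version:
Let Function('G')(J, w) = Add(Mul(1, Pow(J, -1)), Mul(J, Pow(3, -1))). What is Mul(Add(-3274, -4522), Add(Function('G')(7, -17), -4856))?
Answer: Rational(794599504, 21) ≈ 3.7838e+7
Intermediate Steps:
Function('G')(J, w) = Add(Pow(J, -1), Mul(Rational(1, 3), J)) (Function('G')(J, w) = Add(Pow(J, -1), Mul(J, Rational(1, 3))) = Add(Pow(J, -1), Mul(Rational(1, 3), J)))
Mul(Add(-3274, -4522), Add(Function('G')(7, -17), -4856)) = Mul(Add(-3274, -4522), Add(Add(Pow(7, -1), Mul(Rational(1, 3), 7)), -4856)) = Mul(-7796, Add(Add(Rational(1, 7), Rational(7, 3)), -4856)) = Mul(-7796, Add(Rational(52, 21), -4856)) = Mul(-7796, Rational(-101924, 21)) = Rational(794599504, 21)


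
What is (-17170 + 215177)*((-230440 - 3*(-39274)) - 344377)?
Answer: -90488208965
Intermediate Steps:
(-17170 + 215177)*((-230440 - 3*(-39274)) - 344377) = 198007*((-230440 - 1*(-117822)) - 344377) = 198007*((-230440 + 117822) - 344377) = 198007*(-112618 - 344377) = 198007*(-456995) = -90488208965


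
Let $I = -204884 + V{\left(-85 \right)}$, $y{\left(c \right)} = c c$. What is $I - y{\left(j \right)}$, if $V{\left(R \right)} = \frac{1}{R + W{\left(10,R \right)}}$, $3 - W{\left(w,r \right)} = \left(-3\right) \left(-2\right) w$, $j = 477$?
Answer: $- \frac{61402647}{142} \approx -4.3241 \cdot 10^{5}$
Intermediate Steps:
$W{\left(w,r \right)} = 3 - 6 w$ ($W{\left(w,r \right)} = 3 - \left(-3\right) \left(-2\right) w = 3 - 6 w$)
$y{\left(c \right)} = c^{2}$
$V{\left(R \right)} = \frac{1}{-57 + R}$ ($V{\left(R \right)} = \frac{1}{R + \left(3 - 60\right)} = \frac{1}{R - 57} = \frac{1}{-57 + R}$)
$I = - \frac{29093529}{142}$ ($I = -204884 + \frac{1}{-57 - 85} = -204884 + \frac{1}{-142} = -204884 - \frac{1}{142} = - \frac{29093529}{142} \approx -2.0488 \cdot 10^{5}$)
$I - y{\left(j \right)} = - \frac{29093529}{142} - 477^{2} = - \frac{29093529}{142} - 227529 = - \frac{61402647}{142}$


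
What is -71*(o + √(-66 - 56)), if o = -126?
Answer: 8946 - 71*I*√122 ≈ 8946.0 - 784.22*I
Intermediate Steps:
-71*(o + √(-66 - 56)) = -71*(-126 + √(-66 - 56)) = -71*(-126 + √(-122)) = -71*(-126 + I*√122) = 8946 - 71*I*√122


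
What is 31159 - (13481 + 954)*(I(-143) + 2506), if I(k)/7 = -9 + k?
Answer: -20784111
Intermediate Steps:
I(k) = -63 + 7*k (I(k) = 7*(-9 + k) = -63 + 7*k)
31159 - (13481 + 954)*(I(-143) + 2506) = 31159 - (13481 + 954)*((-63 + 7*(-143)) + 2506) = 31159 - 14435*((-63 - 1001) + 2506) = 31159 - 14435*(-1064 + 2506) = 31159 - 14435*1442 = 31159 - 1*20815270 = 31159 - 20815270 = -20784111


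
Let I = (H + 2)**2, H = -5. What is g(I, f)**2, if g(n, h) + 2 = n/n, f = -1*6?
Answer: 1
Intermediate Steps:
I = 9 (I = (-5 + 2)**2 = (-3)**2 = 9)
f = -6
g(n, h) = -1 (g(n, h) = -2 + n/n = -2 + 1 = -1)
g(I, f)**2 = (-1)**2 = 1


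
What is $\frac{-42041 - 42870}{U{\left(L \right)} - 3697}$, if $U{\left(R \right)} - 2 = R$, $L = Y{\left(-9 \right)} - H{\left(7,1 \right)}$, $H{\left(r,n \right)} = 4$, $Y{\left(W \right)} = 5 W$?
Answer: $\frac{84911}{3744} \approx 22.679$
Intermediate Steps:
$L = -49$ ($L = 5 \left(-9\right) - 4 = -45 - 4 = -49$)
$U{\left(R \right)} = 2 + R$
$\frac{-42041 - 42870}{U{\left(L \right)} - 3697} = \frac{-42041 - 42870}{\left(2 - 49\right) - 3697} = \frac{-42041 - 42870}{-47 - 3697} = - \frac{84911}{-3744} = \left(-84911\right) \left(- \frac{1}{3744}\right) = \frac{84911}{3744}$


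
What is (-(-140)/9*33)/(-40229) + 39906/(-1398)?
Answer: -114721151/4017153 ≈ -28.558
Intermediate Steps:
(-(-140)/9*33)/(-40229) + 39906/(-1398) = (-(-140)/9*33)*(-1/40229) + 39906*(-1/1398) = (-5*(-28/9)*33)*(-1/40229) - 6651/233 = ((140/9)*33)*(-1/40229) - 6651/233 = (1540/3)*(-1/40229) - 6651/233 = -220/17241 - 6651/233 = -114721151/4017153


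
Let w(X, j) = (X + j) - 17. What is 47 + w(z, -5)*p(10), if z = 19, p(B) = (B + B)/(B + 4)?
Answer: 299/7 ≈ 42.714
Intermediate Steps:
p(B) = 2*B/(4 + B) (p(B) = (2*B)/(4 + B) = 2*B/(4 + B))
w(X, j) = -17 + X + j
47 + w(z, -5)*p(10) = 47 + (-17 + 19 - 5)*(2*10/(4 + 10)) = 47 - 6*10/14 = 47 - 3*10/7 = 47 - 30/7 = 299/7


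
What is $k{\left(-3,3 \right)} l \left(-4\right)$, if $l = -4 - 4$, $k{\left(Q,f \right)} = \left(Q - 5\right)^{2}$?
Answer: $2048$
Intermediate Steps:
$k{\left(Q,f \right)} = \left(-5 + Q\right)^{2}$
$l = -8$ ($l = -4 - 4 = -8$)
$k{\left(-3,3 \right)} l \left(-4\right) = \left(-5 - 3\right)^{2} \left(-8\right) \left(-4\right) = \left(-8\right)^{2} \left(-8\right) \left(-4\right) = 64 \left(-8\right) \left(-4\right) = \left(-512\right) \left(-4\right) = 2048$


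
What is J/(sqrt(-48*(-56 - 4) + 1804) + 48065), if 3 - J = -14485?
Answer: 696365720/2310239541 - 28976*sqrt(1171)/2310239541 ≈ 0.30100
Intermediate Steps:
J = 14488 (J = 3 - 1*(-14485) = 3 + 14485 = 14488)
J/(sqrt(-48*(-56 - 4) + 1804) + 48065) = 14488/(sqrt(-48*(-56 - 4) + 1804) + 48065) = 14488/(sqrt(-48*(-60) + 1804) + 48065) = 14488/(sqrt(2880 + 1804) + 48065) = 14488/(sqrt(4684) + 48065) = 14488/(2*sqrt(1171) + 48065) = 14488/(48065 + 2*sqrt(1171))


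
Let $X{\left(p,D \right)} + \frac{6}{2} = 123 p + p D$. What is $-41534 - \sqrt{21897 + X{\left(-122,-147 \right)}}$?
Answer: $-41534 - 3 \sqrt{2758} \approx -41692.0$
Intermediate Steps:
$X{\left(p,D \right)} = -3 + 123 p + D p$ ($X{\left(p,D \right)} = -3 + \left(123 p + p D\right) = -3 + \left(123 p + D p\right) = -3 + 123 p + D p$)
$-41534 - \sqrt{21897 + X{\left(-122,-147 \right)}} = -41534 - \sqrt{21897 - -2925} = -41534 - \sqrt{21897 + 2925} = -41534 - \sqrt{24822} = -41534 - 3 \sqrt{2758}$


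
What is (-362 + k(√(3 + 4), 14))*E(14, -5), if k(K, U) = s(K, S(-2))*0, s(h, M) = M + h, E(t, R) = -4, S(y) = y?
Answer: 1448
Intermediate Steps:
k(K, U) = 0 (k(K, U) = (-2 + K)*0 = 0)
(-362 + k(√(3 + 4), 14))*E(14, -5) = (-362 + 0)*(-4) = -362*(-4) = 1448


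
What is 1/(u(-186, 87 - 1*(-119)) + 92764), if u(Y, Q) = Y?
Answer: 1/92578 ≈ 1.0802e-5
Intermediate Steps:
1/(u(-186, 87 - 1*(-119)) + 92764) = 1/(-186 + 92764) = 1/92578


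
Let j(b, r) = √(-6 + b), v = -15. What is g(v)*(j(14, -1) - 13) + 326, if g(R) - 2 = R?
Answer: 495 - 26*√2 ≈ 458.23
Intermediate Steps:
g(R) = 2 + R
g(v)*(j(14, -1) - 13) + 326 = (2 - 15)*(√(-6 + 14) - 13) + 326 = -13*(√8 - 13) + 326 = -13*(2*√2 - 13) + 326 = -13*(-13 + 2*√2) + 326 = (169 - 26*√2) + 326 = 495 - 26*√2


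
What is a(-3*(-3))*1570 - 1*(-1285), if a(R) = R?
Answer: 15415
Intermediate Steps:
a(-3*(-3))*1570 - 1*(-1285) = -3*(-3)*1570 - 1*(-1285) = 9*1570 + 1285 = 14130 + 1285 = 15415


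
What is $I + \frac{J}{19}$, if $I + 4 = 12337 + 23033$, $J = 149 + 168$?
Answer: $\frac{672271}{19} \approx 35383.0$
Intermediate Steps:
$J = 317$
$I = 35366$ ($I = -4 + \left(12337 + 23033\right) = -4 + 35370 = 35366$)
$I + \frac{J}{19} = 35366 + \frac{317}{19} = \frac{672271}{19}$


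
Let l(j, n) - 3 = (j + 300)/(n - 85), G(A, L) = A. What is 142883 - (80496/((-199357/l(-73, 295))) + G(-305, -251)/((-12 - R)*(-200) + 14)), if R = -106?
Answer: 18729206208269267/131079221070 ≈ 1.4288e+5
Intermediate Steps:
l(j, n) = 3 + (300 + j)/(-85 + n) (l(j, n) = 3 + (j + 300)/(n - 85) = 3 + (300 + j)/(-85 + n))
142883 - (80496/((-199357/l(-73, 295))) + G(-305, -251)/((-12 - R)*(-200) + 14)) = 142883 - (80496/((-199357*(-85 + 295)/(45 - 73 + 3*295))) - 305/((-12 - 1*(-106))*(-200) + 14)) = 142883 - (80496/((-199357*210/(45 - 73 + 885))) - 305/((-12 + 106)*(-200) + 14)) = 142883 - (80496/((-199357/((1/210)*857))) - 305/(94*(-200) + 14)) = 142883 - (80496/((-199357/857/210)) - 305/(-18800 + 14)) = 142883 - (80496/((-199357*210/857)) - 305/(-18786)) = 142883 - (80496/(-41864970/857) - 305*(-1/18786)) = 142883 - (80496*(-857/41864970) + 305/18786) = 142883 - (-11497512/6977495 + 305/18786) = 142883 - 1*(-213864124457/131079221070) = 142883 + 213864124457/131079221070 = 18729206208269267/131079221070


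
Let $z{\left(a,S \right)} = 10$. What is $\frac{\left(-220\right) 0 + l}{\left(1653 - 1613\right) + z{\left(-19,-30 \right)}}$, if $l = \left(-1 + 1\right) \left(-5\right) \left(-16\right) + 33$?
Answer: $\frac{33}{50} \approx 0.66$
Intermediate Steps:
$l = 33$ ($l = 0 \left(-5\right) \left(-16\right) + 33 = 0 \left(-16\right) + 33 = 0 + 33 = 33$)
$\frac{\left(-220\right) 0 + l}{\left(1653 - 1613\right) + z{\left(-19,-30 \right)}} = \frac{\left(-220\right) 0 + 33}{\left(1653 - 1613\right) + 10} = \frac{0 + 33}{40 + 10} = \frac{33}{50}$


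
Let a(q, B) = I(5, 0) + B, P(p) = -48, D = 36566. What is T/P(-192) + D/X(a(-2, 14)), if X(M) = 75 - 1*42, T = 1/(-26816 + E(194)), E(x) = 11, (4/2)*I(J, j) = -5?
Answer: 15682426091/14153040 ≈ 1108.1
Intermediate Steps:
I(J, j) = -5/2 (I(J, j) = (1/2)*(-5) = -5/2)
a(q, B) = -5/2 + B
T = -1/26805 (T = 1/(-26816 + 11) = 1/(-26805) = -1/26805 ≈ -3.7306e-5)
X(M) = 33 (X(M) = 75 - 42 = 33)
T/P(-192) + D/X(a(-2, 14)) = -1/26805/(-48) + 36566/33 = -1/26805*(-1/48) + 36566*(1/33) = 1/1286640 + 36566/33 = 15682426091/14153040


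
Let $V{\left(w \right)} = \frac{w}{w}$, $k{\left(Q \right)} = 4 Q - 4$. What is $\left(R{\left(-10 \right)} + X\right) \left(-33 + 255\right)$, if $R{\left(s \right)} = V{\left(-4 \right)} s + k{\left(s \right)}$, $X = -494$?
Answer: $-121656$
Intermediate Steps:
$k{\left(Q \right)} = -4 + 4 Q$
$V{\left(w \right)} = 1$
$R{\left(s \right)} = -4 + 5 s$ ($R{\left(s \right)} = 1 s + \left(-4 + 4 s\right) = s + \left(-4 + 4 s\right) = -4 + 5 s$)
$\left(R{\left(-10 \right)} + X\right) \left(-33 + 255\right) = \left(\left(-4 + 5 \left(-10\right)\right) - 494\right) \left(-33 + 255\right) = \left(\left(-4 - 50\right) - 494\right) 222 = \left(-54 - 494\right) 222 = \left(-548\right) 222 = -121656$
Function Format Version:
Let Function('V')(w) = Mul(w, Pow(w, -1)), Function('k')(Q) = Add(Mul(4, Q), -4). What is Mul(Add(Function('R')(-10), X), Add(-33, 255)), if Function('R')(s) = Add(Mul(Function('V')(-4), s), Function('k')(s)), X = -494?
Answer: -121656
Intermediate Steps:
Function('k')(Q) = Add(-4, Mul(4, Q))
Function('V')(w) = 1
Function('R')(s) = Add(-4, Mul(5, s)) (Function('R')(s) = Add(Mul(1, s), Add(-4, Mul(4, s))) = Add(s, Add(-4, Mul(4, s))) = Add(-4, Mul(5, s)))
Mul(Add(Function('R')(-10), X), Add(-33, 255)) = Mul(Add(Add(-4, Mul(5, -10)), -494), Add(-33, 255)) = Mul(Add(Add(-4, -50), -494), 222) = Mul(Add(-54, -494), 222) = Mul(-548, 222) = -121656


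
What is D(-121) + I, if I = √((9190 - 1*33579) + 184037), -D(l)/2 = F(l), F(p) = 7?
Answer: -14 + 4*√9978 ≈ 385.56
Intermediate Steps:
D(l) = -14 (D(l) = -2*7 = -14)
I = 4*√9978 (I = √((9190 - 33579) + 184037) = √(-24389 + 184037) = √159648 = 4*√9978 ≈ 399.56)
D(-121) + I = -14 + 4*√9978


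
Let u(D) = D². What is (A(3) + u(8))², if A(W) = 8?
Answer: 5184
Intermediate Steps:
(A(3) + u(8))² = (8 + 8²)² = (8 + 64)² = 72² = 5184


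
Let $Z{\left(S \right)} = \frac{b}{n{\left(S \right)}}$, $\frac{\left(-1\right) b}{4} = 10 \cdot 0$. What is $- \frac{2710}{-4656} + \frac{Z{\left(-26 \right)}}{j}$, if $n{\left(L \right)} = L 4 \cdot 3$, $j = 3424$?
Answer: $\frac{1355}{2328} \approx 0.58204$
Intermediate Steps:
$b = 0$ ($b = - 4 \cdot 10 \cdot 0 = \left(-4\right) 0 = 0$)
$n{\left(L \right)} = 12 L$ ($n{\left(L \right)} = 4 L 3 = 12 L$)
$Z{\left(S \right)} = 0$ ($Z{\left(S \right)} = \frac{0}{12 S} = 0 \frac{1}{12 S} = 0$)
$- \frac{2710}{-4656} + \frac{Z{\left(-26 \right)}}{j} = - \frac{2710}{-4656} + \frac{0}{3424} = \left(-2710\right) \left(- \frac{1}{4656}\right) + 0 \cdot \frac{1}{3424} = \frac{1355}{2328} + 0 = \frac{1355}{2328}$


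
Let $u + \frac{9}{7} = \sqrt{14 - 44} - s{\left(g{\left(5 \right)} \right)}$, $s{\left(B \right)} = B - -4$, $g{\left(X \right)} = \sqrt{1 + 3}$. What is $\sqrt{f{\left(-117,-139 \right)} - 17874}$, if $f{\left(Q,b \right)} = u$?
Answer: $\frac{\sqrt{-876183 + 49 i \sqrt{30}}}{7} \approx 0.02048 + 133.72 i$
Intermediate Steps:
$g{\left(X \right)} = 2$ ($g{\left(X \right)} = \sqrt{4} = 2$)
$s{\left(B \right)} = 4 + B$ ($s{\left(B \right)} = B + 4 = 4 + B$)
$u = - \frac{51}{7} + i \sqrt{30}$ ($u = - \frac{9}{7} + \left(\sqrt{14 - 44} - \left(4 + 2\right)\right) = - \frac{9}{7} + \left(\sqrt{-30} - 6\right) = - \frac{9}{7} - \left(6 - i \sqrt{30}\right) = - \frac{51}{7} + i \sqrt{30} \approx -7.2857 + 5.4772 i$)
$f{\left(Q,b \right)} = - \frac{51}{7} + i \sqrt{30}$
$\sqrt{f{\left(-117,-139 \right)} - 17874} = \sqrt{\left(- \frac{51}{7} + i \sqrt{30}\right) - 17874} = \sqrt{- \frac{125169}{7} + i \sqrt{30}}$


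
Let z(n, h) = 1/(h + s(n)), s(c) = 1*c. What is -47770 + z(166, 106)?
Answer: -12993439/272 ≈ -47770.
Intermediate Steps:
s(c) = c
z(n, h) = 1/(h + n)
-47770 + z(166, 106) = -47770 + 1/(106 + 166) = -47770 + 1/272 = -12993439/272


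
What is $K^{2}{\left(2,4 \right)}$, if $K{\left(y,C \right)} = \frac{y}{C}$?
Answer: $\frac{1}{4} \approx 0.25$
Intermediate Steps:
$K^{2}{\left(2,4 \right)} = \left(\frac{2}{4}\right)^{2} = \left(2 \cdot \frac{1}{4}\right)^{2} = \left(\frac{1}{2}\right)^{2} = \frac{1}{4}$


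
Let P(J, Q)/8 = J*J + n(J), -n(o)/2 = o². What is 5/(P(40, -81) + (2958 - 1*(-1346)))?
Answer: -5/8496 ≈ -0.00058851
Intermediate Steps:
n(o) = -2*o²
P(J, Q) = -8*J² (P(J, Q) = 8*(J*J - 2*J²) = 8*(J² - 2*J²) = 8*(-J²) = -8*J²)
5/(P(40, -81) + (2958 - 1*(-1346))) = 5/(-8*40² + (2958 - 1*(-1346))) = 5/(-8*1600 + (2958 + 1346)) = 5/(-12800 + 4304) = 5/(-8496) = 5*(-1/8496) = -5/8496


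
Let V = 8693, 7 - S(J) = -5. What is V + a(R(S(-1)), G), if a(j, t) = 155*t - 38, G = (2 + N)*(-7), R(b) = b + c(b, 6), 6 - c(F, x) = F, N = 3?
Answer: 3230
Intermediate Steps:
c(F, x) = 6 - F
S(J) = 12 (S(J) = 7 - 1*(-5) = 7 + 5 = 12)
R(b) = 6 (R(b) = b + (6 - b) = 6)
G = -35 (G = (2 + 3)*(-7) = 5*(-7) = -35)
a(j, t) = -38 + 155*t
V + a(R(S(-1)), G) = 8693 + (-38 + 155*(-35)) = 8693 + (-38 - 5425) = 8693 - 5463 = 3230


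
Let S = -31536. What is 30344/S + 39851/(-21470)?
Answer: -59632088/21158685 ≈ -2.8183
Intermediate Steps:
30344/S + 39851/(-21470) = 30344/(-31536) + 39851/(-21470) = 30344*(-1/31536) + 39851*(-1/21470) = -3793/3942 - 39851/21470 = -59632088/21158685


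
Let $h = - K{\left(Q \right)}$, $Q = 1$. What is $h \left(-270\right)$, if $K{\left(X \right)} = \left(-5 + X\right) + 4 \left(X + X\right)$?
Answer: $1080$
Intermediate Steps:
$K{\left(X \right)} = -5 + 9 X$ ($K{\left(X \right)} = \left(-5 + X\right) + 4 \cdot 2 X = \left(-5 + X\right) + 8 X = -5 + 9 X$)
$h = -4$ ($h = - (-5 + 9 \cdot 1) = - (-5 + 9) = \left(-1\right) 4 = -4$)
$h \left(-270\right) = \left(-4\right) \left(-270\right) = 1080$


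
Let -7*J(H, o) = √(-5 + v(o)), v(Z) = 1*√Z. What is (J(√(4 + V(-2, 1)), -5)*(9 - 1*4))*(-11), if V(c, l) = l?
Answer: 55*√(-5 + I*√5)/7 ≈ 3.8381 + 17.983*I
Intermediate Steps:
v(Z) = √Z
J(H, o) = -√(-5 + √o)/7
(J(√(4 + V(-2, 1)), -5)*(9 - 1*4))*(-11) = ((-√(-5 + √(-5))/7)*(9 - 1*4))*(-11) = ((-√(-5 + I*√5)/7)*(9 - 4))*(-11) = (-√(-5 + I*√5)/7*5)*(-11) = -5*√(-5 + I*√5)/7*(-11) = 55*√(-5 + I*√5)/7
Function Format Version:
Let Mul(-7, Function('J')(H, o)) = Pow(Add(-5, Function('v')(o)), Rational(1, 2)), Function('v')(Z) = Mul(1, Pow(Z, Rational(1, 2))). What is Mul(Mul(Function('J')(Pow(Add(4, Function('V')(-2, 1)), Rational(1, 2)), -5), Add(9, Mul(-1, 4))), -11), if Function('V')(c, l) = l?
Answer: Mul(Rational(55, 7), Pow(Add(-5, Mul(I, Pow(5, Rational(1, 2)))), Rational(1, 2))) ≈ Add(3.8381, Mul(17.983, I))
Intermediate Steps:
Function('v')(Z) = Pow(Z, Rational(1, 2))
Function('J')(H, o) = Mul(Rational(-1, 7), Pow(Add(-5, Pow(o, Rational(1, 2))), Rational(1, 2)))
Mul(Mul(Function('J')(Pow(Add(4, Function('V')(-2, 1)), Rational(1, 2)), -5), Add(9, Mul(-1, 4))), -11) = Mul(Mul(Mul(Rational(-1, 7), Pow(Add(-5, Pow(-5, Rational(1, 2))), Rational(1, 2))), Add(9, Mul(-1, 4))), -11) = Mul(Mul(Mul(Rational(-1, 7), Pow(Add(-5, Mul(I, Pow(5, Rational(1, 2)))), Rational(1, 2))), Add(9, -4)), -11) = Mul(Mul(Mul(Rational(-1, 7), Pow(Add(-5, Mul(I, Pow(5, Rational(1, 2)))), Rational(1, 2))), 5), -11) = Mul(Mul(Rational(-5, 7), Pow(Add(-5, Mul(I, Pow(5, Rational(1, 2)))), Rational(1, 2))), -11) = Mul(Rational(55, 7), Pow(Add(-5, Mul(I, Pow(5, Rational(1, 2)))), Rational(1, 2)))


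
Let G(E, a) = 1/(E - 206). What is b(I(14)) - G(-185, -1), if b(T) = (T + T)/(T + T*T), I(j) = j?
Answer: 797/5865 ≈ 0.13589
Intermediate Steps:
b(T) = 2*T/(T + T²) (b(T) = (2*T)/(T + T²) = 2*T/(T + T²))
G(E, a) = 1/(-206 + E)
b(I(14)) - G(-185, -1) = 2/(1 + 14) - 1/(-206 - 185) = 2/15 - 1/(-391) = 2*(1/15) - 1*(-1/391) = 2/15 + 1/391 = 797/5865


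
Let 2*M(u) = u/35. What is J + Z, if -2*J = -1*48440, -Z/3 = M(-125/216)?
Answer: 24413785/1008 ≈ 24220.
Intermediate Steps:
M(u) = u/70 (M(u) = (u/35)/2 = u/70)
Z = 25/1008 (Z = -3*(-125/216)/70 = -3*(-125*1/216)/70 = -3*(-125)/(70*216) = -3*(-25/3024) = 25/1008 ≈ 0.024802)
J = 24220 (J = -(-1)*48440/2 = -½*(-48440) = 24220)
J + Z = 24220 + 25/1008 = 24413785/1008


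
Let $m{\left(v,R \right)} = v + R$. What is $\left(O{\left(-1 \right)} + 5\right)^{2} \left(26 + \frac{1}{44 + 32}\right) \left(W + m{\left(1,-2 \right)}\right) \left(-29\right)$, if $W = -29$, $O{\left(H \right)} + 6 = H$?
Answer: $\frac{1719990}{19} \approx 90526.0$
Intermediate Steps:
$O{\left(H \right)} = -6 + H$
$m{\left(v,R \right)} = R + v$
$\left(O{\left(-1 \right)} + 5\right)^{2} \left(26 + \frac{1}{44 + 32}\right) \left(W + m{\left(1,-2 \right)}\right) \left(-29\right) = \left(\left(-6 - 1\right) + 5\right)^{2} \left(26 + \frac{1}{44 + 32}\right) \left(-29 + \left(-2 + 1\right)\right) \left(-29\right) = \left(-7 + 5\right)^{2} \left(26 + \frac{1}{76}\right) \left(-29 - 1\right) \left(-29\right) = \left(-2\right)^{2} \left(26 + \frac{1}{76}\right) \left(-30\right) \left(-29\right) = 4 \cdot \frac{1977}{76} \left(-30\right) \left(-29\right) = 4 \left(- \frac{29655}{38}\right) \left(-29\right) = \left(- \frac{59310}{19}\right) \left(-29\right) = \frac{1719990}{19}$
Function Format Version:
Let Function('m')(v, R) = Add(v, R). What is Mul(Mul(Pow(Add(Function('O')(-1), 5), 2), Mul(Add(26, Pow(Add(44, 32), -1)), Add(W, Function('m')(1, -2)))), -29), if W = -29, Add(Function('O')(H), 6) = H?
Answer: Rational(1719990, 19) ≈ 90526.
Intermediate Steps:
Function('O')(H) = Add(-6, H)
Function('m')(v, R) = Add(R, v)
Mul(Mul(Pow(Add(Function('O')(-1), 5), 2), Mul(Add(26, Pow(Add(44, 32), -1)), Add(W, Function('m')(1, -2)))), -29) = Mul(Mul(Pow(Add(Add(-6, -1), 5), 2), Mul(Add(26, Pow(Add(44, 32), -1)), Add(-29, Add(-2, 1)))), -29) = Mul(Mul(Pow(Add(-7, 5), 2), Mul(Add(26, Pow(76, -1)), Add(-29, -1))), -29) = Mul(Mul(Pow(-2, 2), Mul(Add(26, Rational(1, 76)), -30)), -29) = Mul(Mul(4, Mul(Rational(1977, 76), -30)), -29) = Mul(Mul(4, Rational(-29655, 38)), -29) = Mul(Rational(-59310, 19), -29) = Rational(1719990, 19)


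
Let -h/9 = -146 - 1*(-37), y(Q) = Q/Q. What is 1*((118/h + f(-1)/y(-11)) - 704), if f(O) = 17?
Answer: -673829/981 ≈ -686.88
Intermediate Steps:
y(Q) = 1
h = 981 (h = -9*(-146 - 1*(-37)) = -9*(-146 + 37) = -9*(-109) = 981)
1*((118/h + f(-1)/y(-11)) - 704) = 1*((118/981 + 17/1) - 704) = 1*((118*(1/981) + 17*1) - 704) = 1*((118/981 + 17) - 704) = 1*(16795/981 - 704) = 1*(-673829/981) = -673829/981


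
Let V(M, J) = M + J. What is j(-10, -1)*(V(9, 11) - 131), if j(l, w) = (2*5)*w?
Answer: 1110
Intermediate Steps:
j(l, w) = 10*w
V(M, J) = J + M
j(-10, -1)*(V(9, 11) - 131) = (10*(-1))*((11 + 9) - 131) = -10*(20 - 131) = -10*(-111) = 1110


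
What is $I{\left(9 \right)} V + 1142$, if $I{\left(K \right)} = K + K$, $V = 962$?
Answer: $18458$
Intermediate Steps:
$I{\left(K \right)} = 2 K$
$I{\left(9 \right)} V + 1142 = 2 \cdot 9 \cdot 962 + 1142 = 18 \cdot 962 + 1142 = 17316 + 1142 = 18458$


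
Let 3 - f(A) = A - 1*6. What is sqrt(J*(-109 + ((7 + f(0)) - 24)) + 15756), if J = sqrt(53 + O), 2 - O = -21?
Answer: sqrt(15756 - 234*sqrt(19)) ≈ 121.39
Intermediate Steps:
O = 23 (O = 2 - 1*(-21) = 2 + 21 = 23)
f(A) = 9 - A (f(A) = 3 - (A - 1*6) = 3 - (A - 6) = 3 - (-6 + A) = 3 + (6 - A) = 9 - A)
J = 2*sqrt(19) (J = sqrt(53 + 23) = sqrt(76) = 2*sqrt(19) ≈ 8.7178)
sqrt(J*(-109 + ((7 + f(0)) - 24)) + 15756) = sqrt((2*sqrt(19))*(-109 + ((7 + (9 - 1*0)) - 24)) + 15756) = sqrt((2*sqrt(19))*(-109 + ((7 + (9 + 0)) - 24)) + 15756) = sqrt((2*sqrt(19))*(-109 + ((7 + 9) - 24)) + 15756) = sqrt((2*sqrt(19))*(-109 + (16 - 24)) + 15756) = sqrt((2*sqrt(19))*(-109 - 8) + 15756) = sqrt((2*sqrt(19))*(-117) + 15756) = sqrt(-234*sqrt(19) + 15756) = sqrt(15756 - 234*sqrt(19))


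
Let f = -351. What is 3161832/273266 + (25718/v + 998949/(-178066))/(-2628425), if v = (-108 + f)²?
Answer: 3181374213177309233377/274954915017955490850 ≈ 11.571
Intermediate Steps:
v = 210681 (v = (-108 - 351)² = (-459)² = 210681)
3161832/273266 + (25718/v + 998949/(-178066))/(-2628425) = 3161832/273266 + (25718/210681 + 998949/(-178066))/(-2628425) = 3161832*(1/273266) + (25718*(1/210681) + 998949*(-1/178066))*(-1/2628425) = 1580916/136633 + (25718/210681 - 142707/25438)*(-1/2628425) = 1580916/136633 - 29411438983/5359303278*(-1/2628425) = 1580916/136633 + 29411438983/14086526718477150 = 3181374213177309233377/274954915017955490850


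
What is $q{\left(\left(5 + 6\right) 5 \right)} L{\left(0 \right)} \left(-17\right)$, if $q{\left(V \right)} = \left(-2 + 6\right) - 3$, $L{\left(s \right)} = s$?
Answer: $0$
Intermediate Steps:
$q{\left(V \right)} = 1$ ($q{\left(V \right)} = 4 - 3 = 1$)
$q{\left(\left(5 + 6\right) 5 \right)} L{\left(0 \right)} \left(-17\right) = 1 \cdot 0 \left(-17\right) = 0 \left(-17\right) = 0$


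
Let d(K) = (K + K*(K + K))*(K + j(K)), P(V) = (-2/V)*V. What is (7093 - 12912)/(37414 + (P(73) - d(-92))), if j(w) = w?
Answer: -5819/3135236 ≈ -0.0018560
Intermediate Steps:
P(V) = -2
d(K) = 2*K*(K + 2*K**2) (d(K) = (K + K*(K + K))*(K + K) = (K + K*(2*K))*(2*K) = (K + 2*K**2)*(2*K) = 2*K*(K + 2*K**2))
(7093 - 12912)/(37414 + (P(73) - d(-92))) = (7093 - 12912)/(37414 + (-2 - (-92)**2*(2 + 4*(-92)))) = -5819/(37414 + (-2 - 8464*(2 - 368))) = -5819/(37414 + (-2 - 8464*(-366))) = -5819/(37414 + (-2 - 1*(-3097824))) = -5819/(37414 + (-2 + 3097824)) = -5819/(37414 + 3097822) = -5819/3135236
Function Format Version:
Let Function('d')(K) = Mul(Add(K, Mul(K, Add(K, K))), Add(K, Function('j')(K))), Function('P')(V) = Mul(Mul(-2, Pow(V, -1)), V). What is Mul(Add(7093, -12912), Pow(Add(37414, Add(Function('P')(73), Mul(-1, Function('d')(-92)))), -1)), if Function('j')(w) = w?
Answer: Rational(-5819, 3135236) ≈ -0.0018560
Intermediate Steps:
Function('P')(V) = -2
Function('d')(K) = Mul(2, K, Add(K, Mul(2, Pow(K, 2)))) (Function('d')(K) = Mul(Add(K, Mul(K, Add(K, K))), Add(K, K)) = Mul(Add(K, Mul(K, Mul(2, K))), Mul(2, K)) = Mul(Add(K, Mul(2, Pow(K, 2))), Mul(2, K)) = Mul(2, K, Add(K, Mul(2, Pow(K, 2)))))
Mul(Add(7093, -12912), Pow(Add(37414, Add(Function('P')(73), Mul(-1, Function('d')(-92)))), -1)) = Mul(Add(7093, -12912), Pow(Add(37414, Add(-2, Mul(-1, Mul(Pow(-92, 2), Add(2, Mul(4, -92)))))), -1)) = Mul(-5819, Pow(Add(37414, Add(-2, Mul(-1, Mul(8464, Add(2, -368))))), -1)) = Mul(-5819, Pow(Add(37414, Add(-2, Mul(-1, Mul(8464, -366)))), -1)) = Mul(-5819, Pow(Add(37414, Add(-2, Mul(-1, -3097824))), -1)) = Mul(-5819, Pow(Add(37414, Add(-2, 3097824)), -1)) = Mul(-5819, Pow(Add(37414, 3097822), -1)) = Mul(-5819, Pow(3135236, -1)) = Mul(-5819, Rational(1, 3135236)) = Rational(-5819, 3135236)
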